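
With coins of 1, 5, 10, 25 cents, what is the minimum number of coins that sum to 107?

7

107 = 4×25 + 1×5 + 2×1
Total coins = 4 + 1 + 2 = 7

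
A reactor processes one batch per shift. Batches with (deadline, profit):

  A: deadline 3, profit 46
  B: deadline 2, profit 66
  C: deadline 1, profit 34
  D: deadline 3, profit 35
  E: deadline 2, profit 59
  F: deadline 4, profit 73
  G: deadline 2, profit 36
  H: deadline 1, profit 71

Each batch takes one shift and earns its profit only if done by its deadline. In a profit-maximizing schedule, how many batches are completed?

4

Sort by profit descending; place each in the latest free slot ≤ its deadline.
Profit order: F=73 H=71 B=66 E=59 A=46 G=36 D=35 C=34
Assign: F→slot 4, H→slot 1, B→slot 2, E skipped, A→slot 3, G skipped, D skipped, C skipped.
Slots: [1:H] [2:B] [3:A] [4:F]
4 of 8 scheduled.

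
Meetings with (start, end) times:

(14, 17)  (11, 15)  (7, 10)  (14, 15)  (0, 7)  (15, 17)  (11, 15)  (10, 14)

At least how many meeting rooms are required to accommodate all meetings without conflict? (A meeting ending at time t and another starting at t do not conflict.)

Events (time:±→running): 0:+→1 7:-→0 7:+→1 10:-→0 10:+→1 11:+→2 11:+→3 14:-→2 14:+→3 14:+→4 … peak 4.

4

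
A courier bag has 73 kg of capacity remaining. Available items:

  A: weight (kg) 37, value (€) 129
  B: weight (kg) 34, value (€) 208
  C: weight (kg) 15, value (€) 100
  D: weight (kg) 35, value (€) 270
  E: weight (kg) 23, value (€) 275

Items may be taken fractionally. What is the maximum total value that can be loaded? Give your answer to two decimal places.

645.00

Order: E (275/23=11.96) > D (270/35=7.71) > C (100/15=6.67) > B (208/34=6.12) > A (129/37=3.49)
Fill: take E (23 @ 275) → take D (35 @ 270) → take C (15 @ 100); 73/73 used.
Total value = 645.00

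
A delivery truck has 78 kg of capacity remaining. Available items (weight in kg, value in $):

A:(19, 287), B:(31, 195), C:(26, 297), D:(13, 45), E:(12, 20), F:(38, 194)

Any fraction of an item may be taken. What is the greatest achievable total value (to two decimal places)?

Sort by value per unit weight and fill in that order.
Ratios (sorted): A 15.11, C 11.42, B 6.29, F 5.11, D 3.46, E 1.67
take A (19 @ 287); take C (26 @ 297); take B (31 @ 195); take 2/38 of F → 10.21. Capacity used 78/78.
Total value = 789.21

789.21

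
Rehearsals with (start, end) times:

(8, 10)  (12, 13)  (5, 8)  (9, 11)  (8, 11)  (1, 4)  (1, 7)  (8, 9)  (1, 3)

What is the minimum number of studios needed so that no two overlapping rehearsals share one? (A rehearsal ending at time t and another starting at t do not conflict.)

The answer is the maximum number of intervals overlapping at any instant.
Events (time:±→running): 1:+→1 1:+→2 1:+→3 … peak 3.

3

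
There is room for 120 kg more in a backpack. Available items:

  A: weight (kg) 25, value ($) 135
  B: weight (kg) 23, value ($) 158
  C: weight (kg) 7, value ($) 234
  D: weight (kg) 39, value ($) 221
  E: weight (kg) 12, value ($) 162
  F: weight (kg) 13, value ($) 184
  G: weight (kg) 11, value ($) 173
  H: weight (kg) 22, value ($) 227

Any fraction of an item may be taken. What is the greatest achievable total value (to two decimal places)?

1319.33

Greedy by value/weight ratio, highest first.
Ratios (sorted): C 33.43, G 15.73, F 14.15, E 13.50, H 10.32, B 6.87, D 5.67, A 5.40
take C (7 @ 234); take G (11 @ 173); take F (13 @ 184); take E (12 @ 162); take H (22 @ 227); take B (23 @ 158); take 32/39 of D → 181.33. Capacity used 120/120.
Total value = 1319.33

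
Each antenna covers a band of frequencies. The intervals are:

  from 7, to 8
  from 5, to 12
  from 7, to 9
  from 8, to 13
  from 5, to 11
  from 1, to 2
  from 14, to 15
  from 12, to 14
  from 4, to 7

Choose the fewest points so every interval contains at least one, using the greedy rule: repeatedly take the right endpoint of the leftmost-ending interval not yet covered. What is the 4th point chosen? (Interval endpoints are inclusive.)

15

Sorted: [1,2] [4,7] [7,8] [7,9] [5,11] [5,12] [8,13] [12,14] [14,15]
{[1,2]} hit by 2; {[4,7],[7,8],[7,9],[5,11],[5,12]} hit by 7; {[8,13],[12,14]} hit by 13; {[14,15]} hit by 15.
Points: 2, 7, 13, 15 (4 total).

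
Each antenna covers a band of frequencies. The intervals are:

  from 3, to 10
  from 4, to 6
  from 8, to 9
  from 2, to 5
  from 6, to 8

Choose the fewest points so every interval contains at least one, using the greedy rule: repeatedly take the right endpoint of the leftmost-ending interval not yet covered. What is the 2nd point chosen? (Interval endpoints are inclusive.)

8

Sort by right endpoint; whenever an interval is uncovered, place a point at its right end.
By right end: [2,5]  [4,6]  [6,8]  [8,9]  [3,10]
[2,5] uncovered → point at 5; [6,8] uncovered → point at 8.
Points: 5, 8 (2 total).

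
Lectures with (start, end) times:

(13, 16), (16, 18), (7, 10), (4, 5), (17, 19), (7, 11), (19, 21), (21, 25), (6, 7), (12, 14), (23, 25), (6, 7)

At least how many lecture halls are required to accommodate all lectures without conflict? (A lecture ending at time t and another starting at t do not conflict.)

Count concurrent intervals with a sweep; the peak is the room count.
starts: [4, 6, 6, 7, 7, 12, 13, 16, 17, 19, 21, 23]
ends:   [5, 7, 7, 10, 11, 14, 16, 18, 19, 21, 25, 25]
s4→1 e5→0 s6→1 s6→2  — peak 2.

2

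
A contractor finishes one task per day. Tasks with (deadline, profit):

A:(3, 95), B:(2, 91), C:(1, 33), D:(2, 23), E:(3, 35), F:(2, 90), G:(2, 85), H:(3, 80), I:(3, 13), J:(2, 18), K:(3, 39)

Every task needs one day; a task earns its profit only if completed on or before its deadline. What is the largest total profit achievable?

276

Sort by profit descending; place each in the latest free slot ≤ its deadline.
Profit order: A=95 B=91 F=90 G=85 H=80 K=39 E=35 C=33 D=23 J=18 I=13
Assign: A→slot 3, B→slot 2, F→slot 1, G skipped, H skipped, K skipped, E skipped, C skipped, D skipped, J skipped, I skipped.
Slots: [1:F] [2:B] [3:A]
Profit = 90 + 91 + 95 = 276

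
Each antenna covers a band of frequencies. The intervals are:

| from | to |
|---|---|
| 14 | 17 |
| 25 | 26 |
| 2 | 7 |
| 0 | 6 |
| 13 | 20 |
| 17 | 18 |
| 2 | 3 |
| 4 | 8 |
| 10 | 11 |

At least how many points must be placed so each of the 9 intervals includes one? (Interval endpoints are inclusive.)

Sorted: [2,3] [0,6] [2,7] [4,8] [10,11] [14,17] [17,18] [13,20] [25,26]
{[2,3],[0,6],[2,7]} hit by 3; {[4,8]} hit by 8; {[10,11]} hit by 11; {[14,17],[17,18],[13,20]} hit by 17; {[25,26]} hit by 26.
Points: 3, 8, 11, 17, 26 (5 total).

5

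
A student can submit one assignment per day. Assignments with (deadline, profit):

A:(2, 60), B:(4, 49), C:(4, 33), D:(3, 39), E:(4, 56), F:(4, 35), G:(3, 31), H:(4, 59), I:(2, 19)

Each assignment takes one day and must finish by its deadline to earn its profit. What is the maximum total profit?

Profit order: A=60 H=59 E=56 B=49 D=39 F=35 C=33 G=31 I=19
Assign: A→slot 2, H→slot 4, E→slot 3, B→slot 1, D skipped, F skipped, C skipped, G skipped, I skipped.
Slots: [1:B] [2:A] [3:E] [4:H]
Profit = 49 + 60 + 56 + 59 = 224

224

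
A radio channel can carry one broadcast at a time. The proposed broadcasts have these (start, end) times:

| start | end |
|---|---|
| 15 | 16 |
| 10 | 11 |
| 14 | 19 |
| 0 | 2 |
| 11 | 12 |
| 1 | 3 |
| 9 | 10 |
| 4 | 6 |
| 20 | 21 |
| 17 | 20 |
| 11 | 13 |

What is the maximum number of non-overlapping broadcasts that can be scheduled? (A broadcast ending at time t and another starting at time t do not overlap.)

Greedy by earliest finish: after sorting by end time, pick each interval compatible with the last pick.
By end time: (0,2), (1,3), (4,6), (9,10), (10,11), (11,12), (11,13), (15,16), (14,19), (17,20), (20,21).
Pick (0,2); next start ≥ 2 → (4,6); next start ≥ 6 → (9,10); next start ≥ 10 → (10,11); next start ≥ 11 → (11,12); next start ≥ 12 → (15,16); next start ≥ 16 → (17,20); next start ≥ 20 → (20,21).
Selected 8 broadcasts.

8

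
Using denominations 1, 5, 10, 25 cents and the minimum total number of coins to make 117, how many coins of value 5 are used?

Greedy: take as many of the largest coin as possible, then repeat with the remainder.
117 − 4×25→17 − 1×10→7 − 1×5→2 − 2×1→0
Count of 5: 1

1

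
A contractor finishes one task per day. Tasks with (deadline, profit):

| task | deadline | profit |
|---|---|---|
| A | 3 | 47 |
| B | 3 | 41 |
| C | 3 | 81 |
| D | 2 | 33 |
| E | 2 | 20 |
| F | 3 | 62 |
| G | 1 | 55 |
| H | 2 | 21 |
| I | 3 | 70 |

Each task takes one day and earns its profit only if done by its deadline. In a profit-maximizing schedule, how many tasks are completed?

3

Sort by profit descending; place each in the latest free slot ≤ its deadline.
By profit: C(d3,81), I(d3,70), F(d3,62), G(d1,55), A(d3,47), B(d3,41), D(d2,33), H(d2,21), E(d2,20)
C→slot 3; I→slot 2; F→slot 1; G skipped; A skipped; B skipped; D skipped; H skipped; E skipped.
3 of 9 scheduled.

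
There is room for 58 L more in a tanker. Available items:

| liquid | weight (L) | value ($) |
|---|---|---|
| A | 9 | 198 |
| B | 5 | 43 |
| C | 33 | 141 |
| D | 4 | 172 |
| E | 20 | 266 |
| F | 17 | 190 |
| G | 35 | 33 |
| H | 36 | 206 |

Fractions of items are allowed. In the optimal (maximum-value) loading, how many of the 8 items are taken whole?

Order: D (172/4=43.00) > A (198/9=22.00) > E (266/20=13.30) > F (190/17=11.18) > B (43/5=8.60) > H (206/36=5.72) > C (141/33=4.27) > G (33/35=0.94)
Fill: take D (4 @ 172) → take A (9 @ 198) → take E (20 @ 266) → take F (17 @ 190) → take B (5 @ 43) → take 3/36 of H → 17.17; 58/58 used.
5 item(s) taken whole; one partial (take 3/36 of H).

5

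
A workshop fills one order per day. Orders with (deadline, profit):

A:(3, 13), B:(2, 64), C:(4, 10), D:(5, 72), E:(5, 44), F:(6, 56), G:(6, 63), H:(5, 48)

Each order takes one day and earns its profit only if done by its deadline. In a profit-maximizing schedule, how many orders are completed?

Profit order: D=72 B=64 G=63 F=56 H=48 E=44 A=13 C=10
Assign: D→slot 5, B→slot 2, G→slot 6, F→slot 4, H→slot 3, E→slot 1, A skipped, C skipped.
Slots: [1:E] [2:B] [3:H] [4:F] [5:D] [6:G]
6 of 8 scheduled.

6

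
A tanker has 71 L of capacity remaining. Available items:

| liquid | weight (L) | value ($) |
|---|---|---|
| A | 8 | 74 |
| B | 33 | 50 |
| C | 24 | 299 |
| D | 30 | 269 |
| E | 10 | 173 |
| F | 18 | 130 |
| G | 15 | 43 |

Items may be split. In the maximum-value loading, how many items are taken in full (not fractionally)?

3

Sort by value per unit weight and fill in that order.
Ratios (sorted): E 17.30, C 12.46, A 9.25, D 8.97, F 7.22, G 2.87, B 1.52
take E (10 @ 173); take C (24 @ 299); take A (8 @ 74); take 29/30 of D → 260.03. Capacity used 71/71.
3 item(s) taken whole; one partial (take 29/30 of D).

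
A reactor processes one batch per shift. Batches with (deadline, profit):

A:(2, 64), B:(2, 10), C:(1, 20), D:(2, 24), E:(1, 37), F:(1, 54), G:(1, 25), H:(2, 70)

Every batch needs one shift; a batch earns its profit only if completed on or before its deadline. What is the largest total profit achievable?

Take jobs in profit order; each goes to the latest open slot no later than its deadline.
Profit order: H=70 A=64 F=54 E=37 G=25 D=24 C=20 B=10
Assign: H→slot 2, A→slot 1, F skipped, E skipped, G skipped, D skipped, C skipped, B skipped.
Slots: [1:A] [2:H]
Profit = 64 + 70 = 134

134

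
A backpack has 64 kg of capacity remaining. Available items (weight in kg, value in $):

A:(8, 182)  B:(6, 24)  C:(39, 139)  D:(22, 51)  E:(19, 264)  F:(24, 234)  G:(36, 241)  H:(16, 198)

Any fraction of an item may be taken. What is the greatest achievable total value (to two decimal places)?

Sort by value per unit weight and fill in that order.
Order: A (182/8=22.75) > E (264/19=13.89) > H (198/16=12.38) > F (234/24=9.75) > G (241/36=6.69) > B (24/6=4.00) > C (139/39=3.56) > D (51/22=2.32)
Fill: take A (8 @ 182) → take E (19 @ 264) → take H (16 @ 198) → take 21/24 of F → 204.75; 64/64 used.
Total value = 848.75

848.75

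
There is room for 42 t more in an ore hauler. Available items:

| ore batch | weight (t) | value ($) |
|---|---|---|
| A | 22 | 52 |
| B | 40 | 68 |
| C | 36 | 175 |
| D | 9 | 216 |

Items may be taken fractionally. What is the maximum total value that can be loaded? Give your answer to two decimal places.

376.42

Ratios (sorted): D 24.00, C 4.86, A 2.36, B 1.70
take D (9 @ 216); take 33/36 of C → 160.42. Capacity used 42/42.
Total value = 376.42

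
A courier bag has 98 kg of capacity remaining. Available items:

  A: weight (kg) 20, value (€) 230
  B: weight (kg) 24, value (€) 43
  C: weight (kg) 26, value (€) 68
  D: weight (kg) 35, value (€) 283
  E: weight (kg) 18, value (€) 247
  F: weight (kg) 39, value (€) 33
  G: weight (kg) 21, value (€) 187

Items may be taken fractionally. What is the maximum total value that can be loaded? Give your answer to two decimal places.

Order: E (247/18=13.72) > A (230/20=11.50) > G (187/21=8.90) > D (283/35=8.09) > C (68/26=2.62) > B (43/24=1.79) > F (33/39=0.85)
Fill: take E (18 @ 247) → take A (20 @ 230) → take G (21 @ 187) → take D (35 @ 283) → take 4/26 of C → 10.46; 98/98 used.
Total value = 957.46

957.46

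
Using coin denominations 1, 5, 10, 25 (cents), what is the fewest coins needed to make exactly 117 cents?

Greedy: take as many of the largest coin as possible, then repeat with the remainder.
117 − 4×25→17 − 1×10→7 − 1×5→2 − 2×1→0
Total coins = 4 + 1 + 1 + 2 = 8

8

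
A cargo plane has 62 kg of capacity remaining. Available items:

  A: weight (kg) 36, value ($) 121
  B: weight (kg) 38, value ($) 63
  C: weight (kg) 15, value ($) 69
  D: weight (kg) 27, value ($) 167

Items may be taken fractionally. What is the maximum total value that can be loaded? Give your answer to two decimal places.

303.22

Greedy by value/weight ratio, highest first.
Ratios (sorted): D 6.19, C 4.60, A 3.36, B 1.66
take D (27 @ 167); take C (15 @ 69); take 20/36 of A → 67.22. Capacity used 62/62.
Total value = 303.22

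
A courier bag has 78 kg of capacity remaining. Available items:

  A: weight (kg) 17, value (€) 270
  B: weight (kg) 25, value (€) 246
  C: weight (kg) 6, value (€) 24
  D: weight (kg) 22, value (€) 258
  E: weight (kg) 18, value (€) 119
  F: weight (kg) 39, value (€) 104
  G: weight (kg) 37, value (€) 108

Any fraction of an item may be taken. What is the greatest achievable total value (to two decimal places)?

Sort by value per unit weight and fill in that order.
Ratios (sorted): A 15.88, D 11.73, B 9.84, E 6.61, C 4.00, G 2.92, F 2.67
take A (17 @ 270); take D (22 @ 258); take B (25 @ 246); take 14/18 of E → 92.56. Capacity used 78/78.
Total value = 866.56

866.56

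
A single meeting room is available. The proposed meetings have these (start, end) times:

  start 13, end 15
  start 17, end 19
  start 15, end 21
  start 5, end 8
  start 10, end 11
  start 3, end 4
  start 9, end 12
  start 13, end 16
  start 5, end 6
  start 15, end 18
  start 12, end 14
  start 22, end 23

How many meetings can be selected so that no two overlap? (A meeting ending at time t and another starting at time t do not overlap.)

Order by finish time; keep every interval that doesn't clash with the previous kept one.
Sorted by end: (3,4)  (5,6)  (5,8)  (10,11)  (9,12)  (12,14)  (13,15)  (13,16)  (15,18)  (17,19)  (15,21)  (22,23)
take (3,4); take (5,6); take (10,11); skip (9,12); take (12,14); skip (13,16); take (15,18); skip (15,21); take (22,23).
Selected 6 meetings.

6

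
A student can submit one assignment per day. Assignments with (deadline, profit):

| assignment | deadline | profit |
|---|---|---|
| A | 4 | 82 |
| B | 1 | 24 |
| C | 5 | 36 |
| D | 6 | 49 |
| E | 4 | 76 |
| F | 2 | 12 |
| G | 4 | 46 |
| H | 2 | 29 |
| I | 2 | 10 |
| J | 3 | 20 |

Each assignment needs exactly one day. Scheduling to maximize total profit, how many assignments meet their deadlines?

Take jobs in profit order; each goes to the latest open slot no later than its deadline.
By profit: A(d4,82), E(d4,76), D(d6,49), G(d4,46), C(d5,36), H(d2,29), B(d1,24), J(d3,20), F(d2,12), I(d2,10)
A→slot 4; E→slot 3; D→slot 6; G→slot 2; C→slot 5; H→slot 1; B skipped; J skipped; F skipped; I skipped.
6 of 10 scheduled.

6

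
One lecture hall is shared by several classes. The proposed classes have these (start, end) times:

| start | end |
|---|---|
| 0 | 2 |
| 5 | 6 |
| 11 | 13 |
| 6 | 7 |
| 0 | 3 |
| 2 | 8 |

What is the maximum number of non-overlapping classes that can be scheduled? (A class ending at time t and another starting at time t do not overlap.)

4

Greedy by earliest finish: after sorting by end time, pick each interval compatible with the last pick.
By end time: (0,2), (0,3), (5,6), (6,7), (2,8), (11,13).
Pick (0,2); next start ≥ 2 → (5,6); next start ≥ 6 → (6,7); next start ≥ 7 → (11,13).
Selected 4 classes.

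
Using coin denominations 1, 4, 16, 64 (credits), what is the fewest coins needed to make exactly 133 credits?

133 − 2×64→5 − 1×4→1 − 1×1→0
Total coins = 2 + 1 + 1 = 4

4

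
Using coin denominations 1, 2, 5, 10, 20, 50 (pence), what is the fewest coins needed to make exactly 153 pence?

Greedy: take as many of the largest coin as possible, then repeat with the remainder.
153 = 3×50 + 1×2 + 1×1
Total coins = 3 + 1 + 1 = 5

5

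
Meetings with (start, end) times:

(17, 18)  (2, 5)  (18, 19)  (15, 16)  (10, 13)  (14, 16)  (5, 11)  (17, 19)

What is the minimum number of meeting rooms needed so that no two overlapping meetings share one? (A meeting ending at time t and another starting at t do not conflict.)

2

starts: [2, 5, 10, 14, 15, 17, 17, 18]
ends:   [5, 11, 13, 16, 16, 18, 19, 19]
s2→1 e5→0 s5→1 s10→2  — peak 2.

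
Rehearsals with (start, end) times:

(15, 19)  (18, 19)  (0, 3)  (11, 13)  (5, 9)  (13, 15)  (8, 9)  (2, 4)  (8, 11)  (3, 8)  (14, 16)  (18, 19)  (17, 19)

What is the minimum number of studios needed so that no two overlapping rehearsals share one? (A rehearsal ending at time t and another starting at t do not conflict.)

The answer is the maximum number of intervals overlapping at any instant.
starts: [0, 2, 3, 5, 8, 8, 11, 13, 14, 15, 17, 18, 18]
ends:   [3, 4, 8, 9, 9, 11, 13, 15, 16, 19, 19, 19, 19]
s0→1 s2→2 e3→1 s3→2 e4→1 s5→2 e8→1 s8→2 s8→3 e9→2 e9→1 e11→0 s11→1 e13→0 s13→1 s14→2 e15→1 s15→2 e16→1 s17→2 s18→3 s18→4  — peak 4.

4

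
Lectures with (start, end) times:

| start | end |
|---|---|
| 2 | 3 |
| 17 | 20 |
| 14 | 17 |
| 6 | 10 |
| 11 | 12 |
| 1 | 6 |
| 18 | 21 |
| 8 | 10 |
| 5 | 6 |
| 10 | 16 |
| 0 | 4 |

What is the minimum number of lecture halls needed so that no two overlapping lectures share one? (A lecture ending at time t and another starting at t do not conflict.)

The answer is the maximum number of intervals overlapping at any instant.
Events (time:±→running): 0:+→1 1:+→2 2:+→3 … peak 3.

3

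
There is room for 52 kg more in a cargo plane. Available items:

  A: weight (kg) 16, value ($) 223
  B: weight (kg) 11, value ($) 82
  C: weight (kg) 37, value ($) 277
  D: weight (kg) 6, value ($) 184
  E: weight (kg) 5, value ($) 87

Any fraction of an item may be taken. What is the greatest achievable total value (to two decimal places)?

Order: D (184/6=30.67) > E (87/5=17.40) > A (223/16=13.94) > C (277/37=7.49) > B (82/11=7.45)
Fill: take D (6 @ 184) → take E (5 @ 87) → take A (16 @ 223) → take 25/37 of C → 187.16; 52/52 used.
Total value = 681.16

681.16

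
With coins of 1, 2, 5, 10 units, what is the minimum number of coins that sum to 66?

66 = 6×10 + 1×5 + 1×1
Total coins = 6 + 1 + 1 = 8

8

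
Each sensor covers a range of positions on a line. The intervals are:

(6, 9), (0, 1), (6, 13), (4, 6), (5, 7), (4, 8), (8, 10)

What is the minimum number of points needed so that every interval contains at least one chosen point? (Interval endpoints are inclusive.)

3

By right end: [0,1]  [4,6]  [5,7]  [4,8]  [6,9]  [8,10]  [6,13]
[0,1] uncovered → point at 1; [4,6] uncovered → point at 6; [8,10] uncovered → point at 10.
Points: 1, 6, 10 (3 total).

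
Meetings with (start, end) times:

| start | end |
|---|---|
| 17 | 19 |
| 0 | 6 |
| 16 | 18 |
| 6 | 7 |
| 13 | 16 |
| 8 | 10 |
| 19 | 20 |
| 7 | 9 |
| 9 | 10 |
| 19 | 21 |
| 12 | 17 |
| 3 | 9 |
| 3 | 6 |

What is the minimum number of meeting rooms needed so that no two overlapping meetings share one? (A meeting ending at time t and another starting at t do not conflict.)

starts: [0, 3, 3, 6, 7, 8, 9, 12, 13, 16, 17, 19, 19]
ends:   [6, 6, 7, 9, 9, 10, 10, 16, 17, 18, 19, 20, 21]
s0→1 s3→2 s3→3  — peak 3.

3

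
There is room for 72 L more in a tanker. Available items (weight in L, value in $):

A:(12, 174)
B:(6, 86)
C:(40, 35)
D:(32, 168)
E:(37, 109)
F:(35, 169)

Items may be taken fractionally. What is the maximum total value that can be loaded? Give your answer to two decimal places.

534.23

Sort by value per unit weight and fill in that order.
Order: A (174/12=14.50) > B (86/6=14.33) > D (168/32=5.25) > F (169/35=4.83) > E (109/37=2.95) > C (35/40=0.88)
Fill: take A (12 @ 174) → take B (6 @ 86) → take D (32 @ 168) → take 22/35 of F → 106.23; 72/72 used.
Total value = 534.23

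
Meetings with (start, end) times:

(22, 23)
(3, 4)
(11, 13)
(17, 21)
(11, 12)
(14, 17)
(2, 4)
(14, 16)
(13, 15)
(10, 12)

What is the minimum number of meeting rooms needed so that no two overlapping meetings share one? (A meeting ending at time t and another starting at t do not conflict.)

Count concurrent intervals with a sweep; the peak is the room count.
Events (time:±→running): 2:+→1 3:+→2 4:-→1 4:-→0 10:+→1 11:+→2 11:+→3 … peak 3.

3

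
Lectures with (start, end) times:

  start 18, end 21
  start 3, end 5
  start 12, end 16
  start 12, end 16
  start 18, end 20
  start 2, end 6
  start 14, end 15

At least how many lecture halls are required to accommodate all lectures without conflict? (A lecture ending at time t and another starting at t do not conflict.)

Count concurrent intervals with a sweep; the peak is the room count.
Events (time:±→running): 2:+→1 3:+→2 5:-→1 6:-→0 12:+→1 12:+→2 14:+→3 … peak 3.

3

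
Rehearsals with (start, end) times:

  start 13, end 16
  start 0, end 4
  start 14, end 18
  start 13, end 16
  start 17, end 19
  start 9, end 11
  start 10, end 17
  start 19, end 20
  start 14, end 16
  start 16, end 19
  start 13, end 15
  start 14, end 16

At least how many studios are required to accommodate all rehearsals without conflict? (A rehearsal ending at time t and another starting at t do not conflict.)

Events (time:±→running): 0:+→1 4:-→0 9:+→1 10:+→2 11:-→1 13:+→2 13:+→3 13:+→4 14:+→5 14:+→6 14:+→7 … peak 7.

7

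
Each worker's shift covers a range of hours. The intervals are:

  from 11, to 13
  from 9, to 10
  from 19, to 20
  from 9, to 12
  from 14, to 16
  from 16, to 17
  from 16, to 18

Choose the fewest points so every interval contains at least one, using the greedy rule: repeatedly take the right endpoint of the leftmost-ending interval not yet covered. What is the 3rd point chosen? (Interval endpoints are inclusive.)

16

Process intervals by earliest right end; each time one isn't hit yet, stab at its right endpoint.
By right end: [9,10]  [9,12]  [11,13]  [14,16]  [16,17]  [16,18]  [19,20]
[9,10] uncovered → point at 10; [11,13] uncovered → point at 13; [14,16] uncovered → point at 16; [19,20] uncovered → point at 20.
Points: 10, 13, 16, 20 (4 total).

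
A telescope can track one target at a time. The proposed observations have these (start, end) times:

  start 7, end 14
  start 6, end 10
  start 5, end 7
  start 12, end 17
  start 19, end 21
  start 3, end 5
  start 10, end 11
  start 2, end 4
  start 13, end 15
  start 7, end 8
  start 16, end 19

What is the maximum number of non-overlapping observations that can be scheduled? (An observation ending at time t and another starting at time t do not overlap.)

7

By end time: (2,4), (3,5), (5,7), (7,8), (6,10), (10,11), (7,14), (13,15), (12,17), (16,19), (19,21).
Pick (2,4); next start ≥ 4 → (5,7); next start ≥ 7 → (7,8); next start ≥ 8 → (10,11); next start ≥ 11 → (13,15); next start ≥ 15 → (16,19); next start ≥ 19 → (19,21).
Selected 7 observations.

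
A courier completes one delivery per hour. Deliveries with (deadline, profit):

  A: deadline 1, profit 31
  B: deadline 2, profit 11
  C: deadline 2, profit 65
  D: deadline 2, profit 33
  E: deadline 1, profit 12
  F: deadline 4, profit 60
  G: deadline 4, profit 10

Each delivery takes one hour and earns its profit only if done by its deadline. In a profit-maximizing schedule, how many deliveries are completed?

Take jobs in profit order; each goes to the latest open slot no later than its deadline.
By profit: C(d2,65), F(d4,60), D(d2,33), A(d1,31), E(d1,12), B(d2,11), G(d4,10)
C→slot 2; F→slot 4; D→slot 1; A skipped; E skipped; B skipped; G→slot 3.
4 of 7 scheduled.

4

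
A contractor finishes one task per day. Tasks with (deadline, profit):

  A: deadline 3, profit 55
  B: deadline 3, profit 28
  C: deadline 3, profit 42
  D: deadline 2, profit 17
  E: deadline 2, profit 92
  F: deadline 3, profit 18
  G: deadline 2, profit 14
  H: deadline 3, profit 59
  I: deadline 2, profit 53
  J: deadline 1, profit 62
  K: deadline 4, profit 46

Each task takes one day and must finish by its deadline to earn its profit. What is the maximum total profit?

259

Take jobs in profit order; each goes to the latest open slot no later than its deadline.
By profit: E(d2,92), J(d1,62), H(d3,59), A(d3,55), I(d2,53), K(d4,46), C(d3,42), B(d3,28), F(d3,18), D(d2,17), G(d2,14)
E→slot 2; J→slot 1; H→slot 3; A skipped; I skipped; K→slot 4; C skipped; B skipped; F skipped; D skipped; G skipped.
Profit = 62 + 92 + 59 + 46 = 259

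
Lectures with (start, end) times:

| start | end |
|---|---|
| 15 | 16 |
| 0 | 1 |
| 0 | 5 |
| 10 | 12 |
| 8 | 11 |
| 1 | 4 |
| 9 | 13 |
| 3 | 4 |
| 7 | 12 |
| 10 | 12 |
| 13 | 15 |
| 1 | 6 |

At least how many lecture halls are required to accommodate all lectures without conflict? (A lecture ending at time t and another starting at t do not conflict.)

5

starts: [0, 0, 1, 1, 3, 7, 8, 9, 10, 10, 13, 15]
ends:   [1, 4, 4, 5, 6, 11, 12, 12, 12, 13, 15, 16]
s0→1 s0→2 e1→1 s1→2 s1→3 s3→4 e4→3 e4→2 e5→1 e6→0 s7→1 s8→2 s9→3 s10→4 s10→5  — peak 5.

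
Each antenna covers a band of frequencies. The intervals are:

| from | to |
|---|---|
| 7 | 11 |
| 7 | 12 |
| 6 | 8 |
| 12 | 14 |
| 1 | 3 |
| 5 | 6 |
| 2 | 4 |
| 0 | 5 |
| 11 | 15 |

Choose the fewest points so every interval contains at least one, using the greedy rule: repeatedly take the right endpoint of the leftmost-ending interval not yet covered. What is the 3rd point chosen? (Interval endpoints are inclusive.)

By right end: [1,3]  [2,4]  [0,5]  [5,6]  [6,8]  [7,11]  [7,12]  [12,14]  [11,15]
[1,3] uncovered → point at 3; [5,6] uncovered → point at 6; [7,11] uncovered → point at 11; [12,14] uncovered → point at 14.
Points: 3, 6, 11, 14 (4 total).

11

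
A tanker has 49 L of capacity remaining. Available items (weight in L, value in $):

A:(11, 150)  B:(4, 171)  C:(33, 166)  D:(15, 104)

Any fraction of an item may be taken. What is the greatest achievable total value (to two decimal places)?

Sort by value per unit weight and fill in that order.
Ratios (sorted): B 42.75, A 13.64, D 6.93, C 5.03
take B (4 @ 171); take A (11 @ 150); take D (15 @ 104); take 19/33 of C → 95.58. Capacity used 49/49.
Total value = 520.58

520.58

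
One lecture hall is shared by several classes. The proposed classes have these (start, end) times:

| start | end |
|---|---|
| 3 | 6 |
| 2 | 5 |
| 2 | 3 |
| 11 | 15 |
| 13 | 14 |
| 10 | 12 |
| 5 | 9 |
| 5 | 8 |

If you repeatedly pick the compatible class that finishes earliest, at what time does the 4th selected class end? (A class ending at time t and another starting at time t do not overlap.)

Sort by end time and greedily take each interval whose start is ≥ the last chosen end.
By end time: (2,3), (2,5), (3,6), (5,8), (5,9), (10,12), (13,14), (11,15).
Pick (2,3); next start ≥ 3 → (3,6); next start ≥ 6 → (10,12); next start ≥ 12 → (13,14).
Selected: (2,3) (3,6) (10,12) (13,14)

14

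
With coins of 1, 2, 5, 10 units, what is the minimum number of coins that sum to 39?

6

Greedy: take as many of the largest coin as possible, then repeat with the remainder.
39 = 3×10 + 1×5 + 2×2
Total coins = 3 + 1 + 2 = 6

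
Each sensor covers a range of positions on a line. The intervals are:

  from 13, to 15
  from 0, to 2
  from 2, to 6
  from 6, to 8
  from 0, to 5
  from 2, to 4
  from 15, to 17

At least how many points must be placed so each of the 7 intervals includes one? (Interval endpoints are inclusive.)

Sort by right endpoint; whenever an interval is uncovered, place a point at its right end.
Sorted: [0,2] [2,4] [0,5] [2,6] [6,8] [13,15] [15,17]
{[0,2],[2,4],[0,5],[2,6]} hit by 2; {[6,8]} hit by 8; {[13,15],[15,17]} hit by 15.
Points: 2, 8, 15 (3 total).

3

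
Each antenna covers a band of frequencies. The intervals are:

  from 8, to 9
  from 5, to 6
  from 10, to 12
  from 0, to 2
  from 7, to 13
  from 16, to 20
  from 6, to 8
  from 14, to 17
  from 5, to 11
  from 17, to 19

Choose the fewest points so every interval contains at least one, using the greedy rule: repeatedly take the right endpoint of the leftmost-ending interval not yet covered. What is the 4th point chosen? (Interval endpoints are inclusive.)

Sort by right endpoint; whenever an interval is uncovered, place a point at its right end.
By right end: [0,2]  [5,6]  [6,8]  [8,9]  [5,11]  [10,12]  [7,13]  [14,17]  [17,19]  [16,20]
[0,2] uncovered → point at 2; [5,6] uncovered → point at 6; [8,9] uncovered → point at 9; [10,12] uncovered → point at 12; [14,17] uncovered → point at 17.
Points: 2, 6, 9, 12, 17 (5 total).

12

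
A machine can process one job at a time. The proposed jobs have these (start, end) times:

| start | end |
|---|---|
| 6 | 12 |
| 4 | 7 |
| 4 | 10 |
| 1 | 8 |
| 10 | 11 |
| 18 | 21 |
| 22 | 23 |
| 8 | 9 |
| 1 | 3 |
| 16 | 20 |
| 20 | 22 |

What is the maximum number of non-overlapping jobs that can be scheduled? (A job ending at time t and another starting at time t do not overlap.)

Sorted by end: (1,3)  (4,7)  (1,8)  (8,9)  (4,10)  (10,11)  (6,12)  (16,20)  (18,21)  (20,22)  (22,23)
take (1,3); take (4,7); take (8,9); skip (4,10); take (10,11); take (16,20); skip (18,21); take (20,22); take (22,23).
Selected 7 jobs.

7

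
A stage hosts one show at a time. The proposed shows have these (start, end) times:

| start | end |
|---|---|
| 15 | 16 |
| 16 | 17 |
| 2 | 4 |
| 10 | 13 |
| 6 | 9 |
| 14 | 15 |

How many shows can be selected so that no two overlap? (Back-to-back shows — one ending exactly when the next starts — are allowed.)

Order by finish time; keep every interval that doesn't clash with the previous kept one.
By end time: (2,4), (6,9), (10,13), (14,15), (15,16), (16,17).
Pick (2,4); next start ≥ 4 → (6,9); next start ≥ 9 → (10,13); next start ≥ 13 → (14,15); next start ≥ 15 → (15,16); next start ≥ 16 → (16,17).
Selected 6 shows.

6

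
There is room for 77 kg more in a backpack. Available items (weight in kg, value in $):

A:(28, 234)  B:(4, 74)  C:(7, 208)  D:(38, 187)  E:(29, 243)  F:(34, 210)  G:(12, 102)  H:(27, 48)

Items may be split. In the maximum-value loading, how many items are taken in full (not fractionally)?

4

Sort by value per unit weight and fill in that order.
Order: C (208/7=29.71) > B (74/4=18.50) > G (102/12=8.50) > E (243/29=8.38) > A (234/28=8.36) > F (210/34=6.18) > D (187/38=4.92) > H (48/27=1.78)
Fill: take C (7 @ 208) → take B (4 @ 74) → take G (12 @ 102) → take E (29 @ 243) → take 25/28 of A → 208.93; 77/77 used.
4 item(s) taken whole; one partial (take 25/28 of A).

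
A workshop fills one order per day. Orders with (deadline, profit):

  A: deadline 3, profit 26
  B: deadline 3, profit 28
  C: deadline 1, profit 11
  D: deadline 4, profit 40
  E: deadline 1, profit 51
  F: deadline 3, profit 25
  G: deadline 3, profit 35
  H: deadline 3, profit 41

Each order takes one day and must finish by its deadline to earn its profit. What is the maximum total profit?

167

Sort by profit descending; place each in the latest free slot ≤ its deadline.
By profit: E(d1,51), H(d3,41), D(d4,40), G(d3,35), B(d3,28), A(d3,26), F(d3,25), C(d1,11)
E→slot 1; H→slot 3; D→slot 4; G→slot 2; B skipped; A skipped; F skipped; C skipped.
Profit = 51 + 35 + 41 + 40 = 167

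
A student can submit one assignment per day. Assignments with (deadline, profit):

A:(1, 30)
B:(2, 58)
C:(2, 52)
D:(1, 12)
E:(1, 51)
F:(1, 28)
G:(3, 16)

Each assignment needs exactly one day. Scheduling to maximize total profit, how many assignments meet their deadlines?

Profit order: B=58 C=52 E=51 A=30 F=28 G=16 D=12
Assign: B→slot 2, C→slot 1, E skipped, A skipped, F skipped, G→slot 3, D skipped.
Slots: [1:C] [2:B] [3:G]
3 of 7 scheduled.

3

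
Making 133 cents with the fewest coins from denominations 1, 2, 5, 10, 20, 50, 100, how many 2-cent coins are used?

1

133 − 1×100→33 − 1×20→13 − 1×10→3 − 1×2→1 − 1×1→0
Count of 2: 1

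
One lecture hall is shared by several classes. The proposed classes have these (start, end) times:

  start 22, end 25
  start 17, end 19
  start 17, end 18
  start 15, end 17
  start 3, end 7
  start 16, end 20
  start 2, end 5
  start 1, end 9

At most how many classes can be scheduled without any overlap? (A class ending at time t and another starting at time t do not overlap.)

Sort by end time and greedily take each interval whose start is ≥ the last chosen end.
Sorted by end: (2,5)  (3,7)  (1,9)  (15,17)  (17,18)  (17,19)  (16,20)  (22,25)
take (2,5); skip (3,7); take (15,17); take (17,18); skip (17,19); take (22,25).
Selected 4 classes.

4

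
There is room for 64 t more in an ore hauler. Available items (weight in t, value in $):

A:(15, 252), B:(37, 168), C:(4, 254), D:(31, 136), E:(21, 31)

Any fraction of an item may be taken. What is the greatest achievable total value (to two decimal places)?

Order: C (254/4=63.50) > A (252/15=16.80) > B (168/37=4.54) > D (136/31=4.39) > E (31/21=1.48)
Fill: take C (4 @ 254) → take A (15 @ 252) → take B (37 @ 168) → take 8/31 of D → 35.10; 64/64 used.
Total value = 709.10

709.10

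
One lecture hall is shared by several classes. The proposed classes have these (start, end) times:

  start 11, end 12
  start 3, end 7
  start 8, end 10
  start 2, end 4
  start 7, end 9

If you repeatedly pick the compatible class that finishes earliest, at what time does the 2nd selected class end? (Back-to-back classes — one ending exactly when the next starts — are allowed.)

Order by finish time; keep every interval that doesn't clash with the previous kept one.
Sorted by end: (2,4)  (3,7)  (7,9)  (8,10)  (11,12)
take (2,4); skip (3,7); take (7,9); take (11,12).
Selected: (2,4) (7,9) (11,12)

9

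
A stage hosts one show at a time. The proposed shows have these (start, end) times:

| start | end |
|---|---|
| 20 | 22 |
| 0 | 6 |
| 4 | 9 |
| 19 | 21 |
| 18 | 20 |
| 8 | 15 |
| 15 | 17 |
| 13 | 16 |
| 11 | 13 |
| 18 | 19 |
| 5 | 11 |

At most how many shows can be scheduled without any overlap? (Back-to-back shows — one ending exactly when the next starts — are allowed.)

5

By end time: (0,6), (4,9), (5,11), (11,13), (8,15), (13,16), (15,17), (18,19), (18,20), (19,21), (20,22).
Pick (0,6); next start ≥ 6 → (11,13); next start ≥ 13 → (13,16); next start ≥ 16 → (18,19); next start ≥ 19 → (19,21).
Selected 5 shows.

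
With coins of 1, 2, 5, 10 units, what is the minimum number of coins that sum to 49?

Greedy: take as many of the largest coin as possible, then repeat with the remainder.
49 − 4×10→9 − 1×5→4 − 2×2→0
Total coins = 4 + 1 + 2 = 7

7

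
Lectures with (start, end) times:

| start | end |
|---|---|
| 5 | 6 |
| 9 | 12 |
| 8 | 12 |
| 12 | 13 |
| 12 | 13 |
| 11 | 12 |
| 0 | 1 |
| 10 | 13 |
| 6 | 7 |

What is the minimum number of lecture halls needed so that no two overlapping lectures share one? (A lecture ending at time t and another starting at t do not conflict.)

4

Events (time:±→running): 0:+→1 1:-→0 5:+→1 6:-→0 6:+→1 7:-→0 8:+→1 9:+→2 10:+→3 11:+→4 … peak 4.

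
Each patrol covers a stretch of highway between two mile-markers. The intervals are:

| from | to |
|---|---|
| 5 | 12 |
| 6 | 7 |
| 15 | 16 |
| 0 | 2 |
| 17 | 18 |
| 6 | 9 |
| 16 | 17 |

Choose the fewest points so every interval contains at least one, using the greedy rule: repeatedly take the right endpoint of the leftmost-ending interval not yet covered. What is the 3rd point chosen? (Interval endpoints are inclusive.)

16

Process intervals by earliest right end; each time one isn't hit yet, stab at its right endpoint.
Sorted: [0,2] [6,7] [6,9] [5,12] [15,16] [16,17] [17,18]
{[0,2]} hit by 2; {[6,7],[6,9],[5,12]} hit by 7; {[15,16],[16,17]} hit by 16; {[17,18]} hit by 18.
Points: 2, 7, 16, 18 (4 total).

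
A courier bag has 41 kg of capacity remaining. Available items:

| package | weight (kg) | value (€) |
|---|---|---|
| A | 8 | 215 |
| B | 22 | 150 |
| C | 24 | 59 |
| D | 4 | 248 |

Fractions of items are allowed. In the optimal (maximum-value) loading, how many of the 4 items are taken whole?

3

Ratios (sorted): D 62.00, A 26.88, B 6.82, C 2.46
take D (4 @ 248); take A (8 @ 215); take B (22 @ 150); take 7/24 of C → 17.21. Capacity used 41/41.
3 item(s) taken whole; one partial (take 7/24 of C).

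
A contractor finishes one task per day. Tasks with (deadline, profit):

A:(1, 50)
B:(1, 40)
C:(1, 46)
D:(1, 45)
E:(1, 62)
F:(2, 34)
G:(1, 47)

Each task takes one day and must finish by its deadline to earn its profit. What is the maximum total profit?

Take jobs in profit order; each goes to the latest open slot no later than its deadline.
Profit order: E=62 A=50 G=47 C=46 D=45 B=40 F=34
Assign: E→slot 1, A skipped, G skipped, C skipped, D skipped, B skipped, F→slot 2.
Slots: [1:E] [2:F]
Profit = 62 + 34 = 96

96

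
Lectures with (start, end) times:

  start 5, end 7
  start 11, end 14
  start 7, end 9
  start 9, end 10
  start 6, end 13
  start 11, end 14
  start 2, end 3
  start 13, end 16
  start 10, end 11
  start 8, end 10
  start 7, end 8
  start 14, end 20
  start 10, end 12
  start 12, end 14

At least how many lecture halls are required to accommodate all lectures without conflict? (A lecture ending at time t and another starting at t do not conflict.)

Events (time:±→running): 2:+→1 3:-→0 5:+→1 6:+→2 7:-→1 7:+→2 7:+→3 8:-→2 8:+→3 9:-→2 9:+→3 10:-→2 10:-→1 10:+→2 10:+→3 11:-→2 11:+→3 11:+→4 … peak 4.

4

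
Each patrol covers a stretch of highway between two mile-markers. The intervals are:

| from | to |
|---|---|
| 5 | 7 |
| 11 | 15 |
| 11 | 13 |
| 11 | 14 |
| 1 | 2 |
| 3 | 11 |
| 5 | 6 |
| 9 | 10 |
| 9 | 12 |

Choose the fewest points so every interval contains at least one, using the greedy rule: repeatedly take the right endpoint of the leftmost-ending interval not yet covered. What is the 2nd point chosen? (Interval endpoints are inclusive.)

6

Process intervals by earliest right end; each time one isn't hit yet, stab at its right endpoint.
Sorted: [1,2] [5,6] [5,7] [9,10] [3,11] [9,12] [11,13] [11,14] [11,15]
{[1,2]} hit by 2; {[5,6],[5,7]} hit by 6; {[9,10],[3,11],[9,12]} hit by 10; {[11,13],[11,14],[11,15]} hit by 13.
Points: 2, 6, 10, 13 (4 total).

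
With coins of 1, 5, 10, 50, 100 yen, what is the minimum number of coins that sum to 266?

6

Greedy: take as many of the largest coin as possible, then repeat with the remainder.
266 = 2×100 + 1×50 + 1×10 + 1×5 + 1×1
Total coins = 2 + 1 + 1 + 1 + 1 = 6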